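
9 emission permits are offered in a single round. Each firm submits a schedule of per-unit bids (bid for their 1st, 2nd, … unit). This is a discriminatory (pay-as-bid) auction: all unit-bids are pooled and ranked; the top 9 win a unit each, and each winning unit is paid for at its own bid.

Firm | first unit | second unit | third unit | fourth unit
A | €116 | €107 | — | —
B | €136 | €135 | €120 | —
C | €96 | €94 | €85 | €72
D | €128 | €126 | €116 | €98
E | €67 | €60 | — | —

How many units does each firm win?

A 2, B 3, D 4

Merging the schedules and taking the best 9: 136 (B-1), 135 (B-2), 128 (D-1), 126 (D-2), 120 (B-3), 116 (A-1), 116 (D-3), 107 (A-2), 98 (D-4)
Next rejected bid: €96 (not a price — pay-as-bid).
Allocation: A 2, B 3, D 4.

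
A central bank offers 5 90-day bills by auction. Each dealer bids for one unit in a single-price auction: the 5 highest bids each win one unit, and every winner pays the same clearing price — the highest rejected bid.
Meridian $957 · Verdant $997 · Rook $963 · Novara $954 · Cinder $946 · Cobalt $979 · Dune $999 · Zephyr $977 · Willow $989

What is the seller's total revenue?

Sorting: 999 (Dune), 997 (Verdant), 989 (Willow), 979 (Cobalt), 977 (Zephyr), 963 (Rook), 957 (Meridian), …
The 5 highest are Dune, Verdant, Willow, Cobalt, Zephyr.
First losing bid is Rook's $963, which sets the uniform price.
Total revenue = 5 × $963 = $4,815.

Total revenue: $4,815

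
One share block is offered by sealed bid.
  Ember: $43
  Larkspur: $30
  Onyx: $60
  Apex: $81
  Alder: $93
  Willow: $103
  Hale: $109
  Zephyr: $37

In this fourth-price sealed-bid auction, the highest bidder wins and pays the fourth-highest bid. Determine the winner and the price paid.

Bids ranked: 109 (Hale) > 103 (Willow) > 93 (Alder) > 81 (Apex) > 60 (Onyx) > 43 (Ember) > …
Hale is highest; pays the fourth-highest bid, $81.

Hale pays $81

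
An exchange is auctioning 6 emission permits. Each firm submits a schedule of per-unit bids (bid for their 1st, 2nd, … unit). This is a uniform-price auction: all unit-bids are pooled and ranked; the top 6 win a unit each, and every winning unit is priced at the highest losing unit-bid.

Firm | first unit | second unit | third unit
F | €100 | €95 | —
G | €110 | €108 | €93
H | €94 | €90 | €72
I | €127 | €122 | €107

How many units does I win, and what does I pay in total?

I: 3 units, pays €285

Merging the schedules and taking the best 6: 127 (I-1), 122 (I-2), 110 (G-1), 108 (G-2), 107 (I-3), 100 (F-1)
First bid not allocated: €95.
I wins 3 unit(s) at €95 each.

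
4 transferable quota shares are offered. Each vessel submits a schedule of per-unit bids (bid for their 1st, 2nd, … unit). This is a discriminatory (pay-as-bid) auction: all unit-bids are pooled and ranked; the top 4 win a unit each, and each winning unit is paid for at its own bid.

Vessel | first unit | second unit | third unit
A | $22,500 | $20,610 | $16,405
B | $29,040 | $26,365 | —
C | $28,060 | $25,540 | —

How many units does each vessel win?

B 2, C 2

Pooled unit-bids ranked (top 4): 29,040 (B-1), 28,060 (C-1), 26,365 (B-2), 25,540 (C-2)
Next rejected bid: $22,500 (not a price — pay-as-bid).
Allocation: B 2, C 2.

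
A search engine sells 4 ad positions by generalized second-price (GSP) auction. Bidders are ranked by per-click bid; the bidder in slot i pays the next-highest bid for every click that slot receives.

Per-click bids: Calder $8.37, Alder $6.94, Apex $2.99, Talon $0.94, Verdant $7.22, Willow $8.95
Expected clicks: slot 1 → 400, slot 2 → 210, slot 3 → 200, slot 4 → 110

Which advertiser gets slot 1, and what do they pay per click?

Sorting advertisers: $8.95 (Willow) > $8.37 (Calder) > $7.22 (Verdant) > $6.94 (Alder) > $2.99 (Apex) > …
Slot 1 goes to the first-ranked bidder, Willow, who pays the next bid down: $8.37/click.

Willow; $8.37 per click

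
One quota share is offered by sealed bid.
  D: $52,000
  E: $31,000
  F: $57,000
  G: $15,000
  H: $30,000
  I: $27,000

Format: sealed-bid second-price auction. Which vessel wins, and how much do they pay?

Rule: the highest bidder wins and pays the second-highest bid.
Bids ranked: 57,000 (F) > 52,000 (D) > 31,000 (E) > 30,000 (H) > 27,000 (I) > 15,000 (G)
F is highest; pays the second-highest bid, $52,000.

F pays $52,000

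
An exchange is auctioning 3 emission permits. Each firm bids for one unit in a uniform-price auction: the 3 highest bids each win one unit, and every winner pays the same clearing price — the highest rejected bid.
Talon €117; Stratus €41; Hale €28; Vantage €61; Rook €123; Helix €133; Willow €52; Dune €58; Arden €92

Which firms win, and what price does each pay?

Helix, Rook, Talon; each pays €92

Bids ranked high→low: 133 (Helix), 123 (Rook), 117 (Talon), 92 (Arden), 61 (Vantage), …
Top 3: Helix, Rook, Talon.
First losing bid is Arden's €92, which sets the uniform price.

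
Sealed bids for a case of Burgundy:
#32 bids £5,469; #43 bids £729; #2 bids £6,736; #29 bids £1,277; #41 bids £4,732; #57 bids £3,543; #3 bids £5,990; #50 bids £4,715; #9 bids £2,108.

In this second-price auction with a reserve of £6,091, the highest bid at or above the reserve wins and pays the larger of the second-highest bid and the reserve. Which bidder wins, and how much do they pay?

Second-price auction with a reserve of £6,091: the highest bid at or above the reserve wins and pays the larger of the second-highest bid and the reserve.
Bids in order: 6,736 (#2) > 5,990 (#3) > 5,469 (#32) > 4,732 (#41) > 4,715 (#50) > 3,543 (#57) > …
Highest eligible bid: #2 at £6,736.
Second-highest bid £5,990 is below the reserve £6,091, so the reserve binds → payment £6,091.

#2 pays £6,091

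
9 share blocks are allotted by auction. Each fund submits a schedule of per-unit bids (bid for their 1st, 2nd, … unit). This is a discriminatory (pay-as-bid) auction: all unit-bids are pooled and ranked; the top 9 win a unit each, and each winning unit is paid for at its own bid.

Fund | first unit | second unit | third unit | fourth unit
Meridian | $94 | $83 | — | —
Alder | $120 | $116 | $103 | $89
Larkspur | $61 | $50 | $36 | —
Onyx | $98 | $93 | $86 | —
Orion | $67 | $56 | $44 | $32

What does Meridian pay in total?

All unit-bids, highest first — top 9: 120 (Alder-1), 116 (Alder-2), 103 (Alder-3), 98 (Onyx-1), 94 (Meridian-1), 93 (Onyx-2), 89 (Alder-4), 86 (Onyx-3), 83 (Meridian-2)
Next rejected bid: $67 (not a price — pay-as-bid).
Meridian's winning unit-bids: 94 + 83 = $177.

Meridian pays $177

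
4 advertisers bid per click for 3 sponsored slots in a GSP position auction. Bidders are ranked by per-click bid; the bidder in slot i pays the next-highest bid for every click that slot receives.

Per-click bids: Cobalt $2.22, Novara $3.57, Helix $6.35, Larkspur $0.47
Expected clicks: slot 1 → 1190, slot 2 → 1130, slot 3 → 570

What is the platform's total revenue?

Total revenue: $7024.80

Per-click bids in order: $6.35 (Helix) > $3.57 (Novara) > $2.22 (Cobalt) > $0.47 (Larkspur)
Slot 1: Helix pays $3.57 × 1190 = $4248.30
Slot 2: Novara pays $2.22 × 1130 = $2508.60
Slot 3: Cobalt pays $0.47 × 570 = $267.90
Total = $7024.80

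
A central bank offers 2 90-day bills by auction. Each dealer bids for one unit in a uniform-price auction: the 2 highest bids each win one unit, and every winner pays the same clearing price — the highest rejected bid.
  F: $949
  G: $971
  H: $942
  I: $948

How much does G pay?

G pays $948

Sorting: 971 (G), 949 (F), 948 (I), 942 (H)
Top 2: G, F.
Highest unsuccessful bid: $948 → clearing price.
G wins → pays $948.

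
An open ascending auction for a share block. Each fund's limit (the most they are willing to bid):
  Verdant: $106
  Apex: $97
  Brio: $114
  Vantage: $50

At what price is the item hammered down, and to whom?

Rule: the price rises until one bidder remains; the winner pays the price at which the last rival dropped out.
Limits in order: 114 (Brio) > 106 (Verdant) > 97 (Apex) > 50 (Vantage)
Verdant is the last rival to drop out, at $106; Brio remains and wins at that price.

Brio wins at $106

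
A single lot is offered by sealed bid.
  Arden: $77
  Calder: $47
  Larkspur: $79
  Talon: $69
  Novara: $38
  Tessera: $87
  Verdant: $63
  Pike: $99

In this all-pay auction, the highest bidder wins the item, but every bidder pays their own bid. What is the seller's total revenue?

Total revenue: $559

All-pay auction: the highest bidder wins the item, but every bidder pays their own bid.
Sorting bids: 99 (Pike) > 87 (Tessera) > 79 (Larkspur) > 77 (Arden) > 69 (Talon) > 63 (Verdant) > …
Pike wins with the top bid; all bids are sunk regardless.
Every bidder forfeits their bid regardless of winning.
Revenue = 77 + 47 + 79 + 69 + 38 + 87 + 63 + 99 = $559.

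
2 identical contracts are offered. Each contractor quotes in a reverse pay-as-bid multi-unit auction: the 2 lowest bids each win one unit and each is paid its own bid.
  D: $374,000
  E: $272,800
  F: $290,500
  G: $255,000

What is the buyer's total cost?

Total cost: $527,800

Sorting: 255,000 (G), 272,800 (E), 290,500 (F), 374,000 (D)
Lowest 2: G, E.
Total cost = 255,000 + 272,800 = $527,800.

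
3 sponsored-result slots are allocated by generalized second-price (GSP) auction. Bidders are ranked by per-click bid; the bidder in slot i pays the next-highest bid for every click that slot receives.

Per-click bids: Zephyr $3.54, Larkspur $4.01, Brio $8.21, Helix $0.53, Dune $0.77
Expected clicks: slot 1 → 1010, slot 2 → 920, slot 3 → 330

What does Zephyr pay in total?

Zephyr pays $254.10

Per-click bids in order: $8.21 (Brio) > $4.01 (Larkspur) > $3.54 (Zephyr) > $0.77 (Dune) > …
Zephyr holds slot 3 → pays next bid $0.77 × 330 clicks = $254.10.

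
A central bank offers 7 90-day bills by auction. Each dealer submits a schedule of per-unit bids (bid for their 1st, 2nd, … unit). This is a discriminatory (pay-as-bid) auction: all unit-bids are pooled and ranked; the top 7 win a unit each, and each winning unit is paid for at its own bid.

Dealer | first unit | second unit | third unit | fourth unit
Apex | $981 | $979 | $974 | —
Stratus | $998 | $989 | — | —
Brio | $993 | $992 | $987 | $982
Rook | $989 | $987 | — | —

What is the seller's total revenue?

All unit-bids, highest first — top 7: 998 (Stratus-1), 993 (Brio-1), 992 (Brio-2), 989 (Stratus-2), 989 (Rook-1), 987 (Brio-3), 987 (Rook-2)
Next rejected bid: $982 (not a price — pay-as-bid).
Each winning unit pays its own bid.
Revenue = 998 + 993 + 992 + 989 + 989 + 987 + 987 = $6,935.

Total revenue: $6,935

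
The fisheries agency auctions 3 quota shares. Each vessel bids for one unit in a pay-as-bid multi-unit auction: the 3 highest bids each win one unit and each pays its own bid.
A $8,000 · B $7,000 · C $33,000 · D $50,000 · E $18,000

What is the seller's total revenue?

Total revenue: $101,000

Ordering the bids: 50,000 (D), 33,000 (C), 18,000 (E), 8,000 (A), 7,000 (B)
Top 3: D, C, E.
Total revenue = 50,000 + 33,000 + 18,000 = $101,000.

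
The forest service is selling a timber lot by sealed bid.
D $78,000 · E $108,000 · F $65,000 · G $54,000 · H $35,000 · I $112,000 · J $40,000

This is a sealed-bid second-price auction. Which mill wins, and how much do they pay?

Sorting bids: 112,000 (I) > 108,000 (E) > 78,000 (D) > 65,000 (F) > 54,000 (G) > 40,000 (J) > …
I is highest; pays the second-highest bid, $108,000.

I pays $108,000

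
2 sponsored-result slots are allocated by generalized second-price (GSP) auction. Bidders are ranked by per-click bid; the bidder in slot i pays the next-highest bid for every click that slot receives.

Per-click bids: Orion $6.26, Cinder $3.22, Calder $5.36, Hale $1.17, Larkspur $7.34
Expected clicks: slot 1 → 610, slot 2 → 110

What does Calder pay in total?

Calder pays $0.00

Per-click bids in order: $7.34 (Larkspur) > $6.26 (Orion) > $5.36 (Calder) > …
Calder ranks below slot 2 → no slot, pays nothing.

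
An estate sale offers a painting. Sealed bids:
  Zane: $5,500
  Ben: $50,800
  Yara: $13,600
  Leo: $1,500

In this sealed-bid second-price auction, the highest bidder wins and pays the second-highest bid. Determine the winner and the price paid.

Ben pays $13,600

Sorting bids: 50,800 (Ben) > 13,600 (Yara) > 5,500 (Zane) > 1,500 (Leo)
Ben is highest; pays the second-highest bid, $13,600.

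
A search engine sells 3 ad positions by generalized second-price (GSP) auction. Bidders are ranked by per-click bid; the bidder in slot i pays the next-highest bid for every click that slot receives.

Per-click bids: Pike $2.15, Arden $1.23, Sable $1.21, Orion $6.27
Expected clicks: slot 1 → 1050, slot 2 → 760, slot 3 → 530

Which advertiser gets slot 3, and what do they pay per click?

Arden; $1.21 per click

Ranked by bid: $6.27 (Orion) > $2.15 (Pike) > $1.23 (Arden) > $1.21 (Sable)
Slot 3 goes to the third-ranked bidder, Arden, who pays the next bid down: $1.21/click.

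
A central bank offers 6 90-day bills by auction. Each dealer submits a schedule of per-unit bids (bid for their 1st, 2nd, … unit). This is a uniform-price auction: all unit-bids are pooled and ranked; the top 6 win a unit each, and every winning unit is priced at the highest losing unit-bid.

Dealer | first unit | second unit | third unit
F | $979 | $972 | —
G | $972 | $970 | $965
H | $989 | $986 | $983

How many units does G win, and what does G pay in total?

G: 1 unit, pays $970

Pooled unit-bids ranked (top 6): 989 (H-1), 986 (H-2), 983 (H-3), 979 (F-1), 972 (F-2), 972 (G-1)
Highest rejected unit-bid = $970.
G wins 1 unit(s) at $970 each.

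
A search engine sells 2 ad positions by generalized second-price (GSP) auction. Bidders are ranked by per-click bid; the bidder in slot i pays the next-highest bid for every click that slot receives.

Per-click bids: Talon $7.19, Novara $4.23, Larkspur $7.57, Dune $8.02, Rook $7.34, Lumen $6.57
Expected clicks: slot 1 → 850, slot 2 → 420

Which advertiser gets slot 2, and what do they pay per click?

Larkspur; $7.34 per click

Sorting advertisers: $8.02 (Dune) > $7.57 (Larkspur) > $7.34 (Rook) > …
Slot 2 goes to the second-ranked bidder, Larkspur, who pays the next bid down: $7.34/click.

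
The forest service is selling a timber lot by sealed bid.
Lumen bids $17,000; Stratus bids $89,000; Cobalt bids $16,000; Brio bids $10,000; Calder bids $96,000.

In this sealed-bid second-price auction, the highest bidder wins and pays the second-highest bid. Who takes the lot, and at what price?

Bids in order: 96,000 (Calder) > 89,000 (Stratus) > 17,000 (Lumen) > 16,000 (Cobalt) > 10,000 (Brio)
Calder wins with the highest bid; price is set by the runner-up at $89,000.

Calder pays $89,000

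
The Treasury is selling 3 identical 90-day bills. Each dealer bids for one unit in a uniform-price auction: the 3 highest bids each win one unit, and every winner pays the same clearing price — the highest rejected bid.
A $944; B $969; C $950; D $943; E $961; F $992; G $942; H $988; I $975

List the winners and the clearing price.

F, H, I; each pays $969

Bids ranked high→low: 992 (F), 988 (H), 975 (I), 969 (B), 961 (E), …
The 3 highest are F, H, I.
First losing bid is B's $969, which sets the uniform price.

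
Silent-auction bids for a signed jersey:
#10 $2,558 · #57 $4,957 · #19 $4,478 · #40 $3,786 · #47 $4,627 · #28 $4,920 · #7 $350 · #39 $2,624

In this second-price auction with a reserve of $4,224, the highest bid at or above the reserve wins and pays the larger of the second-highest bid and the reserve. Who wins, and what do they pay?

#57 pays $4,920

Sorting bids: 4,957 (#57) > 4,920 (#28) > 4,627 (#47) > 4,478 (#19) > 3,786 (#40) > 2,624 (#39) > …
#57 has the top bid at or above the reserve ($4,957).
max(second-highest $4,920, reserve $4,224) = $4,920; the reserve does not bind.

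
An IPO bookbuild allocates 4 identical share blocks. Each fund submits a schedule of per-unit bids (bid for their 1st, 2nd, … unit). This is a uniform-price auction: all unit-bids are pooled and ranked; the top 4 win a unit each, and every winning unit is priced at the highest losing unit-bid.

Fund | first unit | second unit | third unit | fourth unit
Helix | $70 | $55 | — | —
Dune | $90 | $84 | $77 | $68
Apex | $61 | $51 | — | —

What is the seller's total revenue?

All unit-bids, highest first — top 4: 90 (Dune-1), 84 (Dune-2), 77 (Dune-3), 70 (Helix-1)
The (k+1)-th unit-bid is $68.
Allocation: Dune 3, Helix 1. Every unit priced at $68.
Revenue = 4 × 68 = $272.

Total revenue: $272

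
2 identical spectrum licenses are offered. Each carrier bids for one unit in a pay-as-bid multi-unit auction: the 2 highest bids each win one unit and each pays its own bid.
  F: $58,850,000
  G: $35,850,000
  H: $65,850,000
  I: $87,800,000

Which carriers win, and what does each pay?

Sorting: 87,800,000 (I), 65,850,000 (H), 58,850,000 (F), 35,850,000 (G)
The 2 highest are I, H.
Each winner pays its own bid: I $87,800,000, H $65,850,000.

I $87,800,000, H $65,850,000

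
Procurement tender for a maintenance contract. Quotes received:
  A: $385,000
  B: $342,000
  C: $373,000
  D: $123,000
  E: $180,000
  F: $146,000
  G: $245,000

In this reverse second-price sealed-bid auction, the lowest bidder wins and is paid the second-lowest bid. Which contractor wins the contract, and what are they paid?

D is paid $146,000

Rule: the lowest bidder wins and is paid the second-lowest bid.
Bids in order: 123,000 (D) < 146,000 (F) < 180,000 (E) < 245,000 (G) < 342,000 (B) < 373,000 (C) < …
Second-price: D is paid F's bid of $146,000.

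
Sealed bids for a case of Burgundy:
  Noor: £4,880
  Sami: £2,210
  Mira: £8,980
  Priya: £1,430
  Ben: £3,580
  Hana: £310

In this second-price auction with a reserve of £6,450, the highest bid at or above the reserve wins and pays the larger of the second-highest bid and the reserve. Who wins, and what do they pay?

Mira pays £6,450

Sorting bids: 8,980 (Mira) > 4,880 (Noor) > 3,580 (Ben) > 2,210 (Sami) > 1,430 (Priya) > 310 (Hana)
Highest eligible bid: Mira at £8,980.
Second-highest bid £4,880 is below the reserve £6,450, so the reserve binds → payment £6,450.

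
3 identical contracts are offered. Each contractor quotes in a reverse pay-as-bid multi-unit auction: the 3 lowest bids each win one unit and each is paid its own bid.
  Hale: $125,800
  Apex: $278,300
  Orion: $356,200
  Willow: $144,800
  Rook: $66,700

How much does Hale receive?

Hale is paid $125,800

Ordering the bids: 66,700 (Rook), 125,800 (Hale), 144,800 (Willow), 278,300 (Apex), 356,200 (Orion)
Winners (3 units): Rook, Hale, Willow.
Hale wins → own bid $125,800.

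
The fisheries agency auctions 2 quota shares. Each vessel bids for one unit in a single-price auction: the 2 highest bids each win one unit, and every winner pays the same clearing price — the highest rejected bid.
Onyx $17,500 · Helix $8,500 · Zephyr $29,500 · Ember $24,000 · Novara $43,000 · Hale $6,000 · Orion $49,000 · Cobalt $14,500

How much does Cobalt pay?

Cobalt pays $0

Bids ranked high→low: 49,000 (Orion), 43,000 (Novara), 29,500 (Zephyr), 24,000 (Ember), …
Winners (2 units): Orion, Novara.
First losing bid is Zephyr's $29,500, which sets the uniform price.
Cobalt does not win → pays $0.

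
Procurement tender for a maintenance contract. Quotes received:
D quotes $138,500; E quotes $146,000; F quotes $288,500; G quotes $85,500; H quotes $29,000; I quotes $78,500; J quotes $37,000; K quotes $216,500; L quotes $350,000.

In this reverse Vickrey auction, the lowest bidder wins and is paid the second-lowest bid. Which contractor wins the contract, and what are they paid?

H is paid $37,000

Bids in order: 29,000 (H) < 37,000 (J) < 78,500 (I) < 85,500 (G) < 138,500 (D) < 146,000 (E) < …
H is lowest; is paid the second-lowest bid, $37,000.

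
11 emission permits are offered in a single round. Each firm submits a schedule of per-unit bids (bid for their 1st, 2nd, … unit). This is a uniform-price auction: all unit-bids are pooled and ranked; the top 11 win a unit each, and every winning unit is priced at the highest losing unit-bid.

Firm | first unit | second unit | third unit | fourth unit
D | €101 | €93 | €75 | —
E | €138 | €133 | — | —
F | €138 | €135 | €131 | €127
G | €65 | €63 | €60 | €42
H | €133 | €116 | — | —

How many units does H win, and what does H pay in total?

Pooled unit-bids ranked (top 11): 138 (E-1), 138 (F-1), 135 (F-2), 133 (E-2), 133 (H-1), 131 (F-3), 127 (F-4), 116 (H-2), 101 (D-1), 93 (D-2), 75 (D-3)
First bid not allocated: €65.
H wins 2 unit(s) at €65 each.

H: 2 units, pays €130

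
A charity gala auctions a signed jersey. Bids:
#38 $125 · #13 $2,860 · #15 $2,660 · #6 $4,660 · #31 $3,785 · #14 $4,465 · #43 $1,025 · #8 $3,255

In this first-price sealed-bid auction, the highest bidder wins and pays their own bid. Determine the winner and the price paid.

First-price sealed-bid auction: the highest bidder wins and pays their own bid.
Bids in order: 4,660 (#6) > 4,465 (#14) > 3,785 (#31) > 3,255 (#8) > 2,860 (#13) > 2,660 (#15) > …
#6 has the highest bid and pays exactly that: $4,660.

#6 pays $4,660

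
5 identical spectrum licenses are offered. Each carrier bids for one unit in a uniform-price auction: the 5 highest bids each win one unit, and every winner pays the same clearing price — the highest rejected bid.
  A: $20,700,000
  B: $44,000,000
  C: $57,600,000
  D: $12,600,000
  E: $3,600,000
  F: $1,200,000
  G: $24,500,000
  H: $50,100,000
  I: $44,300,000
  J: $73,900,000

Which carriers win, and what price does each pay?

Bids ranked high→low: 73,900,000 (J), 57,600,000 (C), 50,100,000 (H), 44,300,000 (I), 44,000,000 (B), 24,500,000 (G), 20,700,000 (A), …
Top 5: J, C, H, I, B.
First losing bid is G's $24,500,000, which sets the uniform price.

J, C, H, I, B; each pays $24,500,000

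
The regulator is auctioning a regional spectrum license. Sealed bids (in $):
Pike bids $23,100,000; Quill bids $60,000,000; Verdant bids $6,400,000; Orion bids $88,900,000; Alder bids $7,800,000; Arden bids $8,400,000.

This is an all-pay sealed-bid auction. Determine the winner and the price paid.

Rule: the highest bidder wins the item, but every bidder pays their own bid.
Bids ranked: 88,900,000 (Orion) > 60,000,000 (Quill) > 23,100,000 (Pike) > 8,400,000 (Arden) > 7,800,000 (Alder) > 6,400,000 (Verdant)
Orion is highest and takes the item; every bidder forfeits their bid.

Orion pays $88,900,000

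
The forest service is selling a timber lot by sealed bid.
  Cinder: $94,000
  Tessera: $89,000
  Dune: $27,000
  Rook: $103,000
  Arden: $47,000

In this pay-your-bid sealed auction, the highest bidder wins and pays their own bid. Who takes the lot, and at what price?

Rook pays $103,000

Sorting bids: 103,000 (Rook) > 94,000 (Cinder) > 89,000 (Tessera) > 47,000 (Arden) > 27,000 (Dune)
Rook is highest → pays own bid, $103,000.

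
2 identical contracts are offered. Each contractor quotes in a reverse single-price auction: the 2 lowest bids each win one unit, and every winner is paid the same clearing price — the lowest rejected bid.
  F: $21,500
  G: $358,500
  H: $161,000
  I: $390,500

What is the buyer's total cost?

Total cost: $717,000

Bids ranked low→high: 21,500 (F), 161,000 (H), 358,500 (G), 390,500 (I)
Winners (2 units): F, H.
First losing bid is G's $358,500, which sets the uniform price.
Total cost = 2 × $358,500 = $717,000.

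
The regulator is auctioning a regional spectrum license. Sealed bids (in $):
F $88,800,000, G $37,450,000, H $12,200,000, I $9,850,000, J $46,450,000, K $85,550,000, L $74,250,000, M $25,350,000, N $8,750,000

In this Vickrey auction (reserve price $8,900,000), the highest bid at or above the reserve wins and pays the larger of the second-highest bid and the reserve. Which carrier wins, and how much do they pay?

F pays $85,550,000

Sorting bids: 88,800,000 (F) > 85,550,000 (K) > 74,250,000 (L) > 46,450,000 (J) > 37,450,000 (G) > 25,350,000 (M) > …
Highest eligible bid: F at $88,800,000.
max(second-highest $85,550,000, reserve $8,900,000) = $85,550,000; the reserve does not bind.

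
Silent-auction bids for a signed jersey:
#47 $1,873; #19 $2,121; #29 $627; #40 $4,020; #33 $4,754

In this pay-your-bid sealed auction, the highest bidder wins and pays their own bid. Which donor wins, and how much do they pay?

Rule: the highest bidder wins and pays their own bid.
Bids ranked: 4,754 (#33) > 4,020 (#40) > 2,121 (#19) > 1,873 (#47) > 627 (#29)
First-price: #33 pays what they bid, $4,754.

#33 pays $4,754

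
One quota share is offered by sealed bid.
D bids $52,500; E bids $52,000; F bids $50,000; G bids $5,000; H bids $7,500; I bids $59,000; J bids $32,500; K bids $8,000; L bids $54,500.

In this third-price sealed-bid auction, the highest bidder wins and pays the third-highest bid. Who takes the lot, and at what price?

Sorting bids: 59,000 (I) > 54,500 (L) > 52,500 (D) > 52,000 (E) > 50,000 (F) > 32,500 (J) > …
I wins; payment is bid #3 in the ranking = $52,500.

I pays $52,500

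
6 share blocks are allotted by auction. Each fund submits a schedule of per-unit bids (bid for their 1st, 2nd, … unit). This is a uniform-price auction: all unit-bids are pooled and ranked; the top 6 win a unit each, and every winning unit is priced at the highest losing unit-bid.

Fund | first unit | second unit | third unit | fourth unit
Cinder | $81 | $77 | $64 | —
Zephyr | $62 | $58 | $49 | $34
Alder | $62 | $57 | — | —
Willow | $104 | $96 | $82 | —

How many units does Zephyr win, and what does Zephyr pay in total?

Zephyr: 0 units, pays $0

Merging the schedules and taking the best 6: 104 (Willow-1), 96 (Willow-2), 82 (Willow-3), 81 (Cinder-1), 77 (Cinder-2), 64 (Cinder-3)
First bid not allocated: $62.
Zephyr wins 0 unit(s) at $62 each.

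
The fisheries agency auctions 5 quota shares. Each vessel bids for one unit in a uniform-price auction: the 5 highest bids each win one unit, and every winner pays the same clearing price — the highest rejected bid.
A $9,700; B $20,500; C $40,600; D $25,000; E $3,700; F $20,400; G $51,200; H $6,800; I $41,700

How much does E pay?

E pays $0

Sorting: 51,200 (G), 41,700 (I), 40,600 (C), 25,000 (D), 20,500 (B), 20,400 (F), 9,700 (A), …
Top 5: G, I, C, D, B.
First losing bid is F's $20,400, which sets the uniform price.
E does not win → pays $0.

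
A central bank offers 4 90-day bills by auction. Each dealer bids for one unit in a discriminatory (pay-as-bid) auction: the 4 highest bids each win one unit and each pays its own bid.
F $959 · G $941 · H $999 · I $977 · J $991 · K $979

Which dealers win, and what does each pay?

H $999, J $991, K $979, I $977

Ordering the bids: 999 (H), 991 (J), 979 (K), 977 (I), 959 (F), 941 (G)
Top 4: H, J, K, I.
Each winner pays its own bid: H $999, J $991, K $979, I $977.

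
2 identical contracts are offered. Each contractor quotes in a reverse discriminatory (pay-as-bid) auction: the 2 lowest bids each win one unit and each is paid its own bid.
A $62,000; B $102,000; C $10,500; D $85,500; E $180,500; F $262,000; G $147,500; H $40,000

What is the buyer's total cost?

Ordering the bids: 10,500 (C), 40,000 (H), 62,000 (A), 85,500 (D), …
Winners (2 units): C, H.
Total cost = 10,500 + 40,000 = $50,500.

Total cost: $50,500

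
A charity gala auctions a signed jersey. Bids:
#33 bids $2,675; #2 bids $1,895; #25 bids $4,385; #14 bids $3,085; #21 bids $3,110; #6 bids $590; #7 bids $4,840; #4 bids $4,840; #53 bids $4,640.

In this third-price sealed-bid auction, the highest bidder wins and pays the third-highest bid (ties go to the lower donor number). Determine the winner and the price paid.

Rule: the highest bidder wins and pays the third-highest bid.
Sorting bids: 4,840 (#4) > 4,840 (#7) > 4,640 (#53) > 4,385 (#25) > 3,110 (#21) > 3,085 (#14) > …
#4 and #7 tie at $4,840; tie-break gives it to #4.
#4 wins; payment is bid #3 in the ranking = $4,640.

#4 pays $4,640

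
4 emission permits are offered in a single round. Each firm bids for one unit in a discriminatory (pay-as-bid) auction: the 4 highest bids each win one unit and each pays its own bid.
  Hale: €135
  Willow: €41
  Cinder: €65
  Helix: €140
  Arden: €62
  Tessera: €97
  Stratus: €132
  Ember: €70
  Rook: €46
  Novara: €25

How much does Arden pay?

Sorting: 140 (Helix), 135 (Hale), 132 (Stratus), 97 (Tessera), 70 (Ember), 65 (Cinder), …
Top 4: Helix, Hale, Stratus, Tessera.
Arden does not win → €0.

Arden pays €0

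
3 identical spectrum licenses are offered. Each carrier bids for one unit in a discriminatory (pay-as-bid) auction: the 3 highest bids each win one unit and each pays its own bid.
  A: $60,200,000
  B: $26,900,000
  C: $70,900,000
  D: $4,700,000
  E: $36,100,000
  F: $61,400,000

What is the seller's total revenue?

Total revenue: $192,500,000

Bids ranked high→low: 70,900,000 (C), 61,400,000 (F), 60,200,000 (A), 36,100,000 (E), 26,900,000 (B), …
Winners (3 units): C, F, A.
Total revenue = 70,900,000 + 61,400,000 + 60,200,000 = $192,500,000.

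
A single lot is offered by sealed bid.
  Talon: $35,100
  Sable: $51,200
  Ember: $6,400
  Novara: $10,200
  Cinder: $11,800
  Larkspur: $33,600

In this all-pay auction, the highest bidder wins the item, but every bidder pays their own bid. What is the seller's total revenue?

Total revenue: $148,300

Rule: the highest bidder wins the item, but every bidder pays their own bid.
Bids ranked: 51,200 (Sable) > 35,100 (Talon) > 33,600 (Larkspur) > 11,800 (Cinder) > 10,200 (Novara) > 6,400 (Ember)
Sable wins with the top bid; all bids are sunk regardless.
Every bidder forfeits their bid regardless of winning.
Revenue = 35,100 + 51,200 + 6,400 + 10,200 + 11,800 + 33,600 = $148,300.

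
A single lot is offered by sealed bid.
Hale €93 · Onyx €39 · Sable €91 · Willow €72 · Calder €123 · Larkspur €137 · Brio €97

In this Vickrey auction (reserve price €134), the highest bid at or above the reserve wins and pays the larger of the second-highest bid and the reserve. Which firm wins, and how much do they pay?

Bids ranked: 137 (Larkspur) > 123 (Calder) > 97 (Brio) > 93 (Hale) > 91 (Sable) > 72 (Willow) > …
Larkspur has the top bid at or above the reserve (€137).
Second-highest bid €123 is below the reserve €134, so the reserve binds → payment €134.

Larkspur pays €134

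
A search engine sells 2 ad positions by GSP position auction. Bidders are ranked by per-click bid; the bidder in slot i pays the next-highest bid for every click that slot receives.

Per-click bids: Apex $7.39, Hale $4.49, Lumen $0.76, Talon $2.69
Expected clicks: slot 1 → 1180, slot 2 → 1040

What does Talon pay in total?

Sorting advertisers: $7.39 (Apex) > $4.49 (Hale) > $2.69 (Talon) > …
Talon ranks below slot 2 → no slot, pays nothing.

Talon pays $0.00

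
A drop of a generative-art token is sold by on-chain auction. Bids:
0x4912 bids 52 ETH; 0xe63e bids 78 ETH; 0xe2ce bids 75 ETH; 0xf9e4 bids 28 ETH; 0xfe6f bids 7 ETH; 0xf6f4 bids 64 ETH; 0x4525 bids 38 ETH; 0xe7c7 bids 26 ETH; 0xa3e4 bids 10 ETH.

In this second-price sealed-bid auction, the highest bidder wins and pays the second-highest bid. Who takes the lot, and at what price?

0xe63e pays 75 ETH

Bids in order: 78 (0xe63e) > 75 (0xe2ce) > 64 (0xf6f4) > 52 (0x4912) > 38 (0x4525) > 28 (0xf9e4) > …
Second-price: 0xe63e pays 0xe2ce's bid of 75 ETH.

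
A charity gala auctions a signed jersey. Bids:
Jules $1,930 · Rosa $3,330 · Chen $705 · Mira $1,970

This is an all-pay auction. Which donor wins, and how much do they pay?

Rule: the highest bidder wins the item, but every bidder pays their own bid.
Sorting bids: 3,330 (Rosa) > 1,970 (Mira) > 1,930 (Jules) > 705 (Chen)
Rosa is highest and takes the item; every bidder forfeits their bid.

Rosa pays $3,330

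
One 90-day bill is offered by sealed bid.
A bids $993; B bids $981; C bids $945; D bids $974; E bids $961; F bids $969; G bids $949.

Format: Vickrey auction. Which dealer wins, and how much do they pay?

A pays $981

Bids in order: 993 (A) > 981 (B) > 974 (D) > 969 (F) > 961 (E) > 949 (G) > …
Second-price: A pays B's bid of $981.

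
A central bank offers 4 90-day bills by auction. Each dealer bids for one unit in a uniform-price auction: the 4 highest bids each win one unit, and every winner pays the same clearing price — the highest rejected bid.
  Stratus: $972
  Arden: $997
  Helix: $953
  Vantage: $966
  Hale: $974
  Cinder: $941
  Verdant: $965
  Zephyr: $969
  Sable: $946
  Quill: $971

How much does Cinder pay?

Cinder pays $0

Sorting: 997 (Arden), 974 (Hale), 972 (Stratus), 971 (Quill), 969 (Zephyr), 966 (Vantage), …
The 4 highest are Arden, Hale, Stratus, Quill.
First losing bid is Zephyr's $969, which sets the uniform price.
Cinder does not win → pays $0.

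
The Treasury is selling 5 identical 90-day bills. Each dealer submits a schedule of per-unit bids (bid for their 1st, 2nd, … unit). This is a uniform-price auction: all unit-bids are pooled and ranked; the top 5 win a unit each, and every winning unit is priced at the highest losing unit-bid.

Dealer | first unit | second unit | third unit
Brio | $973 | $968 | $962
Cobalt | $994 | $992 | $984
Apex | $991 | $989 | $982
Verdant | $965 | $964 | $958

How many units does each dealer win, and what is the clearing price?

All unit-bids, highest first — top 5: 994 (Cobalt-1), 992 (Cobalt-2), 991 (Apex-1), 989 (Apex-2), 984 (Cobalt-3)
First bid not allocated: $982.
Allocation: Apex 2, Cobalt 3.

Apex 2, Cobalt 3; clearing price $982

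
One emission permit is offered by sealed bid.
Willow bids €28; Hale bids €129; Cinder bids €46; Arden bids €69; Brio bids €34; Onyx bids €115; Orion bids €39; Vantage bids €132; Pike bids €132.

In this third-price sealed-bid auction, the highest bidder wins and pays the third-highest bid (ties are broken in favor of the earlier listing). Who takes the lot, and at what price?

Vantage pays €129

Bids ranked: 132 (Vantage) > 132 (Pike) > 129 (Hale) > 115 (Onyx) > 69 (Arden) > 46 (Cinder) > …
Tie at €132 → Vantage wins by tie-break.
Vantage wins; payment is bid #3 in the ranking = €129.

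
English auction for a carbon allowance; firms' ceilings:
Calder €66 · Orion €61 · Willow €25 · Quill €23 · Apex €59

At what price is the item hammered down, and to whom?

Rule: the price rises until one bidder remains; the winner pays the price at which the last rival dropped out.
Limits ranked: 66 (Calder) > 61 (Orion) > 59 (Apex) > 25 (Willow) > 23 (Quill)
Once the price passes €61, only Calder is left; the hammer falls at Orion's limit of €61.

Calder wins at €61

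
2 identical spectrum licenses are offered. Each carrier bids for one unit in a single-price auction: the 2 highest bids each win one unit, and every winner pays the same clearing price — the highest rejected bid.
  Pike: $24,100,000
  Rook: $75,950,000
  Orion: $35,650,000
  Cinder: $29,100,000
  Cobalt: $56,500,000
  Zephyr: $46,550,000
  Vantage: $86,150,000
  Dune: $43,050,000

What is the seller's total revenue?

Total revenue: $113,000,000

Bids ranked high→low: 86,150,000 (Vantage), 75,950,000 (Rook), 56,500,000 (Cobalt), 46,550,000 (Zephyr), …
Winners (2 units): Vantage, Rook.
First losing bid is Cobalt's $56,500,000, which sets the uniform price.
Total revenue = 2 × $56,500,000 = $113,000,000.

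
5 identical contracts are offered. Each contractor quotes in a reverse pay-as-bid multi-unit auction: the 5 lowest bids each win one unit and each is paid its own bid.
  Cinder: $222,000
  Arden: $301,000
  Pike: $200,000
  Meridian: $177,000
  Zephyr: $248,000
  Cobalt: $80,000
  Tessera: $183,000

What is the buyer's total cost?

Total cost: $862,000

Ordering the bids: 80,000 (Cobalt), 177,000 (Meridian), 183,000 (Tessera), 200,000 (Pike), 222,000 (Cinder), 248,000 (Zephyr), 301,000 (Arden)
Lowest 5: Cobalt, Meridian, Tessera, Pike, Cinder.
Total cost = 80,000 + 177,000 + 183,000 + 200,000 + 222,000 = $862,000.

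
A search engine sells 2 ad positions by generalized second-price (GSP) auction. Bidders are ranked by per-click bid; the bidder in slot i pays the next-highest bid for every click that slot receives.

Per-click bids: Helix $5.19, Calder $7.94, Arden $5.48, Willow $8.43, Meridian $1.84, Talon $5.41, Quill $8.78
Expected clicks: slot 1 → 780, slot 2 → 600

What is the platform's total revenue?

Sorting advertisers: $8.78 (Quill) > $8.43 (Willow) > $7.94 (Calder) > …
Slot 1: Quill pays $8.43 × 780 = $6575.40
Slot 2: Willow pays $7.94 × 600 = $4764.00
Total = $11339.40

Total revenue: $11339.40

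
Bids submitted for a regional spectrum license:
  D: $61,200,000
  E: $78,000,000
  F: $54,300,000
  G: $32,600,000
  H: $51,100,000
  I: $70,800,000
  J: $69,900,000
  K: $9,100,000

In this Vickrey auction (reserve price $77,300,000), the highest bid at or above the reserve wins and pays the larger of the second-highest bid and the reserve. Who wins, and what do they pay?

Bids in order: 78,000,000 (E) > 70,800,000 (I) > 69,900,000 (J) > 61,200,000 (D) > 54,300,000 (F) > 51,100,000 (H) > …
Highest eligible bid: E at $78,000,000.
max(second-highest $70,800,000, reserve $77,300,000) = $77,300,000.

E pays $77,300,000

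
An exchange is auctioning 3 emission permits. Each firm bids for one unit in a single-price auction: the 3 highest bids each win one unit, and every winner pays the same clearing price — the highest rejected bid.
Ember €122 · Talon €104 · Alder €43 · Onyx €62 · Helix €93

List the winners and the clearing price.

Ember, Talon, Helix; each pays €62

Bids ranked high→low: 122 (Ember), 104 (Talon), 93 (Helix), 62 (Onyx), 43 (Alder)
Top 3: Ember, Talon, Helix.
Clearing price = highest rejected bid = €62.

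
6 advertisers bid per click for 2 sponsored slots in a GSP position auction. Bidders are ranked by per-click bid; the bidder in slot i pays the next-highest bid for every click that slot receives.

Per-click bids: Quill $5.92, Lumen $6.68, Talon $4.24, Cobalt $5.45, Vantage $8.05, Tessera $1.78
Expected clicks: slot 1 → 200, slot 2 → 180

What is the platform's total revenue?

Total revenue: $2401.60

Ranked by bid: $8.05 (Vantage) > $6.68 (Lumen) > $5.92 (Quill) > …
Slot 1: Vantage pays $6.68 × 200 = $1336.00
Slot 2: Lumen pays $5.92 × 180 = $1065.60
Total = $2401.60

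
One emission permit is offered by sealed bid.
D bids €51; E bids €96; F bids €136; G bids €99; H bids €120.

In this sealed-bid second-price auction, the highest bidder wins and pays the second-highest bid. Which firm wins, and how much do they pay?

F pays €120

Bids ranked: 136 (F) > 120 (H) > 99 (G) > 96 (E) > 51 (D)
F is highest; pays the second-highest bid, €120.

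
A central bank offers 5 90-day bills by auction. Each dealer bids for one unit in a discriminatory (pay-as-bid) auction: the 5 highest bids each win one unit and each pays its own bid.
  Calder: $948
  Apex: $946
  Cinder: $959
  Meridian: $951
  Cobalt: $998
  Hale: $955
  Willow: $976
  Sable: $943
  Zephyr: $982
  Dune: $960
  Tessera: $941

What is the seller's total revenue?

Ordering the bids: 998 (Cobalt), 982 (Zephyr), 976 (Willow), 960 (Dune), 959 (Cinder), 955 (Hale), 951 (Meridian), …
Winners (5 units): Cobalt, Zephyr, Willow, Dune, Cinder.
Total revenue = 998 + 982 + 976 + 960 + 959 = $4,875.

Total revenue: $4,875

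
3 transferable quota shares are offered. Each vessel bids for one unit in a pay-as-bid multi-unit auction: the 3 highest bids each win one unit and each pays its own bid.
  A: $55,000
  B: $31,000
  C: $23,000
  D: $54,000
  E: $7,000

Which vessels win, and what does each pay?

Sorting: 55,000 (A), 54,000 (D), 31,000 (B), 23,000 (C), 7,000 (E)
Winners (3 units): A, D, B.
Each winner pays its own bid: A $55,000, D $54,000, B $31,000.

A $55,000, D $54,000, B $31,000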